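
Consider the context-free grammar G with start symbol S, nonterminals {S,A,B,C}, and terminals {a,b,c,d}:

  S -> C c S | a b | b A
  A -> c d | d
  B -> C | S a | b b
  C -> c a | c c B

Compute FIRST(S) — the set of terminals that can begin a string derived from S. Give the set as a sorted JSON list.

FIRST sets, iterate to fixpoint:
iter 1:
  A via A→c d: +{c}
  A via A→d: +{d}
  B via B→b b: +{b}
  C via C→c a: +{c}
  S via S→C c S: +{c}
  S via S→a b: +{a}
  S via S→b A: +{b}
  S: {a,b,c}  A: {c,d}  B: {b}  C: {c}
iter 2:
  B via B→C: +{c}
  B via B→S a: +{a}
  S: {a,b,c}  A: {c,d}  B: {a,b,c}  C: {c}
iter 3: done
  S: {a,b,c}  A: {c,d}  B: {a,b,c}  C: {c}

FIRST(S) = ["a", "b", "c"]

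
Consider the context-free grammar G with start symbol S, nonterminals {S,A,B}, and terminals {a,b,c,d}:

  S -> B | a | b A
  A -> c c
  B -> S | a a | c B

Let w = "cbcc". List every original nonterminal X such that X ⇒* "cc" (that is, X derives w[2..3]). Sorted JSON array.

Convert to CNF:
  S -> T0 B | T1 T1 | T2 A | a
  A -> T0 T0
  B -> T0 B | T1 T1 | T2 A | a
  T0 -> c
  T1 -> a
  T2 -> b

Fill CYK table bottom-up (cells [i..j] with 2 ≤ i ≤ j ≤ 3 only):
  [2..2]={T0}  "c"  orig:{}
  [3..3]={T0}  "c"  orig:{}
  [2..3]={A}  "cc"

Original NTs in T[2,3] deriving "cc": ["A"]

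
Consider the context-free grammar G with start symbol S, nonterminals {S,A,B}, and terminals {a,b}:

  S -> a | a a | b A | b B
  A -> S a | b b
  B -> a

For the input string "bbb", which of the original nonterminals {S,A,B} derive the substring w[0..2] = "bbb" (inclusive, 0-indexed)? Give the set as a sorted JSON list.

Convert to CNF:
  S -> T0 T0 | T1 A | T1 B | a
  A -> S T0 | T1 T1
  B -> a
  T0 -> a
  T1 -> b

Fill CYK table bottom-up (cells [i..j] with 0 ≤ i ≤ j ≤ 2 only):
  T[0,0] 'b' = {T1}  orig:{}
  T[1,1] 'b' = {T1}  orig:{}
  T[2,2] 'b' = {T1}  orig:{}
  T[0,1] 'bb' = {A}
  T[1,2] 'bb' = {A}
  T[0,2] 'bbb' = {S}

Original NTs in T[0,2] deriving "bbb": ["S"]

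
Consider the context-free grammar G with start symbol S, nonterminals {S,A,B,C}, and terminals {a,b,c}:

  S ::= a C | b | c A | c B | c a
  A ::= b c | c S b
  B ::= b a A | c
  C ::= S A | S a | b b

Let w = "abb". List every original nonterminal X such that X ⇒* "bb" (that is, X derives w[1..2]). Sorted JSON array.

CNF form of G:
  S -> T1 A | T1 B | T1 T2 | T2 C | b
  A -> T0 T1 | T1 X3
  B -> T0 X4 | c
  C -> S A | S T2 | T0 T0
  T0 -> b
  T1 -> c
  T2 -> a
  X3 -> S T0
  X4 -> T2 A

Fill CYK table bottom-up (cells [i..j] with 1 ≤ i ≤ j ≤ 2 only):
  T[1,1] 'b' = {S,T0}  orig:{S}
  T[2,2] 'b' = {S,T0}  orig:{S}
  T[1,2] 'bb' = {C,X3}  orig:{C}

Original NTs in T[1,2] deriving "bb": ["C"]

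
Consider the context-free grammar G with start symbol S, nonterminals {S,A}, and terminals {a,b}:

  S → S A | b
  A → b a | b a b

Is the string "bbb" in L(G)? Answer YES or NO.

Convert to CNF:
  S -> S A | b
  A -> T0 T1 | T0 X2
  T0 -> b
  T1 -> a
  X2 -> T1 T0

CYK table (by increasing span):
  T[0,0] 'b' = {S,T0}  orig:{S}
  T[1,1] 'b' = {S,T0}  orig:{S}
  T[2,2] 'b' = {S,T0}  orig:{S}
  T[0,1] 'bb' = ∅
  T[1,2] 'bb' = ∅
  T[0,2] 'bbb' = ∅

S ∉ T[0,2] ⇒ NO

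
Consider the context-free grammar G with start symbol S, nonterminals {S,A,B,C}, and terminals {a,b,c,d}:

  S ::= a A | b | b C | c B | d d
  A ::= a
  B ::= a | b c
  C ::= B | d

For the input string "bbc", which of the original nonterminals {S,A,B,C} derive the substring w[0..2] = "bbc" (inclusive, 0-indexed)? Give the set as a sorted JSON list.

Convert to CNF:
  S -> T0 C | T1 B | T2 A | T3 T3 | b
  A -> a
  B -> T0 T1 | a
  C -> T0 T1 | a | d
  T0 -> b
  T1 -> c
  T2 -> a
  T3 -> d

CYK table (by increasing span) — only the sub-triangle for w[0..2]:
  T[0,0] 'b' = {S,T0}  orig:{S}
  T[1,1] 'b' = {S,T0}  orig:{S}
  T[2,2] 'c' = {T1}  orig:{}
  T[0,1] 'bb' = ∅
  T[1,2] 'bc' = {B,C}
  T[0,2] 'bbc' = {S}

Original NTs in T[0,2] deriving "bbc": ["S"]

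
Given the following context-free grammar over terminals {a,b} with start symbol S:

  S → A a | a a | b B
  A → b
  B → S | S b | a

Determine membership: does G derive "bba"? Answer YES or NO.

Convert to CNF:
  S -> A T0 | T0 T0 | T1 B
  A -> b
  B -> A T0 | S T1 | T0 T0 | T1 B | a
  T0 -> a
  T1 -> b

Fill CYK table bottom-up:
  cell(0,0) b: {A,T1}  orig:{A}
  cell(1,1) b: {A,T1}  orig:{A}
  cell(2,2) a: {B,T0}  orig:{B}
  cell(0,1) bb: ∅
  cell(1,2) ba: {B,S}
  cell(0,2) bba: {B,S}

S ∈ T[0,2] ⇒ YES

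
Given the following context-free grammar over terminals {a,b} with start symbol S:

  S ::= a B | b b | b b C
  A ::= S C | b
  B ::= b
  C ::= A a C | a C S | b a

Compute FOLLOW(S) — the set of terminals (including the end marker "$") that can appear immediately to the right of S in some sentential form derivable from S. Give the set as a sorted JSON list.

FIRST iteration:
pass 1:
  A via A→b: +{b}
  B via B→b: +{b}
  C via C→A a C: +{b}
  C via C→a C S: +{a}
  S via S→a B: +{a}
  S via S→b b: +{b}
  FIRST[S]={a,b}  FIRST[A]={b}  FIRST[B]={b}  FIRST[C]={a,b}
pass 2:
  A via A→S C: +{a}
  FIRST[S]={a,b}  FIRST[A]={a,b}  FIRST[B]={b}  FIRST[C]={a,b}
pass 3: done
  FIRST[S]={a,b}  FIRST[A]={a,b}  FIRST[B]={b}  FIRST[C]={a,b}

FOLLOW sets:
seed FOLLOW(S) with $
iter 1:
  A→S C: FOLLOW(S) ⊇ FIRST(C) = {a,b}; new: +{a,b}
  C→A a C: FOLLOW(A) ⊇ FIRST(a) = {a}; new: +{a}
  C→a C S: FOLLOW(C) ⊇ FIRST(S) = {a,b}; new: +{a,b}
  S→a B: FOLLOW(B) ⊇ FOLLOW(S) ⊇ {$,a,b}; new: +{$,a,b}
  S→b b C: FOLLOW(C) ⊇ FOLLOW(S) ⊇ {$,a,b}; new: +{$}
  S: {$,a,b}  A: {a}  B: {$,a,b}  C: {$,a,b}
iter 2: — fixpoint
  S: {$,a,b}  A: {a}  B: {$,a,b}  C: {$,a,b}

FOLLOW(S) = ["$", "a", "b"]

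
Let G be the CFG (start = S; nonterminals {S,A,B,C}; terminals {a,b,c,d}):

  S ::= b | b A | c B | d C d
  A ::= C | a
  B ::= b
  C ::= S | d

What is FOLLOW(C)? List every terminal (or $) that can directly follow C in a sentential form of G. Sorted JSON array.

FIRST iteration:
pass 1:
  A via A→a: +{a}
  B via B→b: +{b}
  C via C→d: +{d}
  S via S→b: +{b}
  S via S→c B: +{c}
  S via S→d C d: +{d}
  FIRST[S]={b,c,d}  FIRST[A]={a}  FIRST[B]={b}  FIRST[C]={d}
pass 2:
  A via A→C: +{d}
  C via C→S: +{b,c}
  FIRST[S]={b,c,d}  FIRST[A]={a,d}  FIRST[B]={b}  FIRST[C]={b,c,d}
pass 3:
  A via A→C: +{b,c}
  FIRST[S]={b,c,d}  FIRST[A]={a,b,c,d}  FIRST[B]={b}  FIRST[C]={b,c,d}
pass 4: — fixpoint
  FIRST[S]={b,c,d}  FIRST[A]={a,b,c,d}  FIRST[B]={b}  FIRST[C]={b,c,d}

Compute FOLLOW by fixpoint:
seed FOLLOW(S) with $
pass 1:
  S→b A: FOLLOW(A) ⊇ FOLLOW(S) ⊇ {$}; new: +{$}
  S→c B: FOLLOW(B) ⊇ FOLLOW(S) ⊇ {$}; new: +{$}
  S→d C d: FOLLOW(C) ⊇ FIRST(d) = {d}; new: +{d}
  FOLLOW(S)={$}  FOLLOW(A)={$}  FOLLOW(B)={$}  FOLLOW(C)={d}
pass 2:
  A→C: FOLLOW(C) ⊇ FOLLOW(A) ⊇ {$}; new: +{$}
  C→S: FOLLOW(S) ⊇ FOLLOW(C) ⊇ {$,d}; new: +{d}
  S→b A: FOLLOW(A) ⊇ FOLLOW(S) ⊇ {$,d}; new: +{d}
  S→c B: FOLLOW(B) ⊇ FOLLOW(S) ⊇ {$,d}; new: +{d}
  FOLLOW(S)={$,d}  FOLLOW(A)={$,d}  FOLLOW(B)={$,d}  FOLLOW(C)={$,d}
pass 3: (stable)
  FOLLOW(S)={$,d}  FOLLOW(A)={$,d}  FOLLOW(B)={$,d}  FOLLOW(C)={$,d}

FOLLOW(C) = ["$", "d"]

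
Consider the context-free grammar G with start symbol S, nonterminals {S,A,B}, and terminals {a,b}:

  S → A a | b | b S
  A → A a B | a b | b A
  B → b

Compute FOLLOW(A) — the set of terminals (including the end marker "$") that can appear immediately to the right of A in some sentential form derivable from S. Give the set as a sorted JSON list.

FIRST sets, iterate to fixpoint:
round 1:
  A via A→a b: +{a}
  A via A→b A: +{b}
  B via B→b: +{b}
  S via S→A a: +{a,b}
  S: {a,b}  A: {a,b}  B: {b}
round 2: (stable)
  S: {a,b}  A: {a,b}  B: {b}

Compute FOLLOW by fixpoint:
seed FOLLOW(S) with $
round 1:
  A→A a B: FOLLOW(A) ⊇ FIRST(a) = {a}; new: +{a}
  A→A a B: FOLLOW(B) ⊇ FOLLOW(A) ⊇ {a}; new: +{a}
  S: {$}  A: {a}  B: {a}
round 2: (no change)
  S: {$}  A: {a}  B: {a}

FOLLOW(A) = ["a"]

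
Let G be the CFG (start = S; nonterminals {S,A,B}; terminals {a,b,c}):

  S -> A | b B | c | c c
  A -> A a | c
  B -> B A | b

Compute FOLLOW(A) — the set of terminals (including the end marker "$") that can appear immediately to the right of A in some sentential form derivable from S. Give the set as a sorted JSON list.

Compute FIRST by fixpoint:
round 1:
  A via A→c: +{c}
  B via B→b: +{b}
  S via S→A: +{c}
  S via S→b B: +{b}
  FIRST(S)={b,c}  FIRST(A)={c}  FIRST(B)={b}
round 2: (stable)
  FIRST(S)={b,c}  FIRST(A)={c}  FIRST(B)={b}

FOLLOW sets:
initialize: $ ∈ FOLLOW(S)
pass 1:
  A→A a: FOLLOW(A) ⊇ FIRST(a) = {a}; new: +{a}
  B→B A: FOLLOW(B) ⊇ FIRST(A) = {c}; new: +{c}
  B→B A: FOLLOW(A) ⊇ FOLLOW(B) ⊇ {c}; new: +{c}
  S→A: FOLLOW(A) ⊇ FOLLOW(S) ⊇ {$}; new: +{$}
  S→b B: FOLLOW(B) ⊇ FOLLOW(S) ⊇ {$}; new: +{$}
  FOLLOW[S]={$}  FOLLOW[A]={$,a,c}  FOLLOW[B]={$,c}
pass 2: done
  FOLLOW[S]={$}  FOLLOW[A]={$,a,c}  FOLLOW[B]={$,c}

FOLLOW(A) = ["$", "a", "c"]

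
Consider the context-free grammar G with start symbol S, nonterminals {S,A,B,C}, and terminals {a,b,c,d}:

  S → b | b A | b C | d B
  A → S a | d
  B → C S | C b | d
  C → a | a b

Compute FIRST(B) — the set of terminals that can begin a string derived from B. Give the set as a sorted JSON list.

FIRST iteration:
round 1:
  A via A→d: +{d}
  B via B→d: +{d}
  C via C→a: +{a}
  S via S→b: +{b}
  S via S→d B: +{d}
  FIRST(S)={b,d}  FIRST(A)={d}  FIRST(B)={d}  FIRST(C)={a}
round 2:
  A via A→S a: +{b}
  B via B→C S: +{a}
  FIRST(S)={b,d}  FIRST(A)={b,d}  FIRST(B)={a,d}  FIRST(C)={a}
round 3: — fixpoint
  FIRST(S)={b,d}  FIRST(A)={b,d}  FIRST(B)={a,d}  FIRST(C)={a}

FIRST(B) = ["a", "d"]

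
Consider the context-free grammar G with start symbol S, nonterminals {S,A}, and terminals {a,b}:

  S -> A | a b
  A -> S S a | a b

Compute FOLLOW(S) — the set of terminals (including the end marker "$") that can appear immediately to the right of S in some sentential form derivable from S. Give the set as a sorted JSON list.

Compute FIRST by fixpoint:
round 1:
  A via A→a b: +{a}
  S via S→A: +{a}
  FIRST(S)={a}  FIRST(A)={a}
round 2: (stable)
  FIRST(S)={a}  FIRST(A)={a}

FOLLOW iteration:
initialize: $ ∈ FOLLOW(S)
iter 1:
  A→S S a: FOLLOW(S) ⊇ FIRST(S) = {a}; new: +{a}
  S→A: FOLLOW(A) ⊇ FOLLOW(S) ⊇ {$,a}; new: +{$,a}
  FOLLOW[S]={$,a}  FOLLOW[A]={$,a}
iter 2: (stable)
  FOLLOW[S]={$,a}  FOLLOW[A]={$,a}

FOLLOW(S) = ["$", "a"]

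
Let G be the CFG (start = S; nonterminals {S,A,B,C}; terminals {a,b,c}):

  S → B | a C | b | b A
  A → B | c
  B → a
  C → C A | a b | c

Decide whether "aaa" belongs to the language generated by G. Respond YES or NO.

Convert to CNF:
  S -> T0 C | T1 A | a | b
  A -> a | c
  B -> a
  C -> C A | T0 T1 | c
  T0 -> a
  T1 -> b

CYK fill:
  cell(0,0) a: {A,B,S,T0}  orig:{A,B,S}
  cell(1,1) a: {A,B,S,T0}  orig:{A,B,S}
  cell(2,2) a: {A,B,S,T0}  orig:{A,B,S}
  cell(0,1) aa: ∅
  cell(1,2) aa: ∅
  cell(0,2) aaa: ∅

S ∉ T[0,2] ⇒ NO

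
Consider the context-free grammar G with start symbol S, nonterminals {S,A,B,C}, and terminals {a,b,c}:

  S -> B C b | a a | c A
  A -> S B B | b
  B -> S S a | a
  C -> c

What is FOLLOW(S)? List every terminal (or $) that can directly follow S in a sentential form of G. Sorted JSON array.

FIRST sets, iterate to fixpoint:
pass 1:
  A via A→b: +{b}
  B via B→a: +{a}
  C via C→c: +{c}
  S via S→B C b: +{a}
  S via S→c A: +{c}
  S: {a,c}  A: {b}  B: {a}  C: {c}
pass 2:
  A via A→S B B: +{a,c}
  B via B→S S a: +{c}
  S: {a,c}  A: {a,b,c}  B: {a,c}  C: {c}
pass 3: done
  S: {a,c}  A: {a,b,c}  B: {a,c}  C: {c}

FOLLOW iteration:
initialize: $ ∈ FOLLOW(S)
pass 1:
  A→S B B: FOLLOW(S) ⊇ FIRST(B) = {a,c}; new: +{a,c}
  A→S B B: FOLLOW(B) ⊇ FIRST(B) = {a,c}; new: +{a,c}
  S→B C b: FOLLOW(C) ⊇ FIRST(b) = {b}; new: +{b}
  S→c A: FOLLOW(A) ⊇ FOLLOW(S) ⊇ {$,a,c}; new: +{$,a,c}
  FOLLOW(S)={$,a,c}  FOLLOW(A)={$,a,c}  FOLLOW(B)={a,c}  FOLLOW(C)={b}
pass 2:
  A→S B B: FOLLOW(B) ⊇ FOLLOW(A) ⊇ {$,a,c}; new: +{$}
  FOLLOW(S)={$,a,c}  FOLLOW(A)={$,a,c}  FOLLOW(B)={$,a,c}  FOLLOW(C)={b}
pass 3: (no change)
  FOLLOW(S)={$,a,c}  FOLLOW(A)={$,a,c}  FOLLOW(B)={$,a,c}  FOLLOW(C)={b}

FOLLOW(S) = ["$", "a", "c"]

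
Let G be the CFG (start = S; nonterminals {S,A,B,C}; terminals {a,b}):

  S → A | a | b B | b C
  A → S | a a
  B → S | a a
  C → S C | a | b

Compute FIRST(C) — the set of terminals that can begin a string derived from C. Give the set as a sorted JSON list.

FIRST iteration:
[1]
  A via A→a a: +{a}
  B via B→a a: +{a}
  C via C→a: +{a}
  C via C→b: +{b}
  S via S→A: +{a}
  S via S→b B: +{b}
  FIRST(S)={a,b}  FIRST(A)={a}  FIRST(B)={a}  FIRST(C)={a,b}
[2]
  A via A→S: +{b}
  B via B→S: +{b}
  FIRST(S)={a,b}  FIRST(A)={a,b}  FIRST(B)={a,b}  FIRST(C)={a,b}
[3] — fixpoint
  FIRST(S)={a,b}  FIRST(A)={a,b}  FIRST(B)={a,b}  FIRST(C)={a,b}

FIRST(C) = ["a", "b"]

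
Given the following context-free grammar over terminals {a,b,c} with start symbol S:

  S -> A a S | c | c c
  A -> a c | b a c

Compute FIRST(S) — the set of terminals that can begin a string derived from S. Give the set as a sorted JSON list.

FIRST sets, iterate to fixpoint:
[1]
  A via A→a c: +{a}
  A via A→b a c: +{b}
  S via S→A a S: +{a,b}
  S via S→c: +{c}
  FIRST[S]={a,b,c}  FIRST[A]={a,b}
[2] (no change)
  FIRST[S]={a,b,c}  FIRST[A]={a,b}

FIRST(S) = ["a", "b", "c"]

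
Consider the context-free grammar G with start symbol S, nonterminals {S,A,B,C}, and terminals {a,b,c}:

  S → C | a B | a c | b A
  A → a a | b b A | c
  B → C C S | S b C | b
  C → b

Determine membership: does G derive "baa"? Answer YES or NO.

Convert to CNF:
  S -> T0 B | T0 T2 | T1 A | b
  A -> T0 T0 | T1 X3 | c
  B -> C X4 | S X5 | b
  C -> b
  T0 -> a
  T1 -> b
  T2 -> c
  X3 -> T1 A
  X4 -> C S
  X5 -> T1 C

CYK fill:
  T[0,0] 'b' = {B,C,S,T1}  orig:{B,C,S}
  T[1,1] 'a' = {T0}  orig:{}
  T[2,2] 'a' = {T0}  orig:{}
  T[0,1] 'ba' = ∅
  T[1,2] 'aa' = {A}
  T[0,2] 'baa' = {S,X3}  orig:{S}

S ∈ T[0,2] ⇒ YES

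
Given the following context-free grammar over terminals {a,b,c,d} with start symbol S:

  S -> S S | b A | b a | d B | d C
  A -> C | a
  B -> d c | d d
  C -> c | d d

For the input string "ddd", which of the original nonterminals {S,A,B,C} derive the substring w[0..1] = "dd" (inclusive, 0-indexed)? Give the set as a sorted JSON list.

Convert to CNF:
  S -> S S | T0 B | T0 C | T2 A | T2 T3
  A -> T0 T0 | a | c
  B -> T0 T0 | T0 T1
  C -> T0 T0 | c
  T0 -> d
  T1 -> c
  T2 -> b
  T3 -> a

CYK table (by increasing span) (cells [i..j] with 0 ≤ i ≤ j ≤ 1 only):
  [0..0]={T0}  "d"  orig:{}
  [1..1]={T0}  "d"  orig:{}
  [0..1]={A,B,C}  "dd"

Original NTs in T[0,1] deriving "dd": ["A", "B", "C"]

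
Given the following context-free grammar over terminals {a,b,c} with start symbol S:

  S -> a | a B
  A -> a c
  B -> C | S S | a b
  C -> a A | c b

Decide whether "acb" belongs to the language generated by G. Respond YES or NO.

CNF form of G:
  S -> T0 B | a
  A -> T0 T1
  B -> S S | T0 A | T0 T2 | T1 T2
  C -> T0 A | T1 T2
  T0 -> a
  T1 -> c
  T2 -> b

Fill CYK table bottom-up:
  [0..0]={S,T0}  "a"  orig:{S}
  [1..1]={T1}  "c"  orig:{}
  [2..2]={T2}  "b"  orig:{}
  [0..1]={A}  "ac"
  [1..2]={B,C}  "cb"
  [0..2]={S}  "acb"

S ∈ T[0,2] ⇒ YES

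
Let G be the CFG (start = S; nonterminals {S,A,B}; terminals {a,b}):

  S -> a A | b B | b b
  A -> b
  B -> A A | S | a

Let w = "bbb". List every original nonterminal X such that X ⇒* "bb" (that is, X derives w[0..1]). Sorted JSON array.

CNF form of G:
  S -> T0 A | T1 B | T1 T1
  A -> b
  B -> A A | T0 A | T1 B | T1 T1 | a
  T0 -> a
  T1 -> b

Fill CYK table bottom-up — only the sub-triangle for w[0..1]:
  cell(0,0) b: {A,T1}  orig:{A}
  cell(1,1) b: {A,T1}  orig:{A}
  cell(0,1) bb: {B,S}

Original NTs in T[0,1] deriving "bb": ["B", "S"]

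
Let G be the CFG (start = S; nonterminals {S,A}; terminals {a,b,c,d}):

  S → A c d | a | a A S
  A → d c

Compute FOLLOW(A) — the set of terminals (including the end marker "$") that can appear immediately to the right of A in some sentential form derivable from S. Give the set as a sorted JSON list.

FIRST sets, iterate to fixpoint:
iter 1:
  A via A→d c: +{d}
  S via S→A c d: +{d}
  S via S→a: +{a}
  FIRST(S)={a,d}  FIRST(A)={d}
iter 2: (stable)
  FIRST(S)={a,d}  FIRST(A)={d}

Compute FOLLOW by fixpoint:
seed FOLLOW(S) with $
iter 1:
  S→A c d: FOLLOW(A) ⊇ FIRST(c) = {c}; new: +{c}
  S→a A S: FOLLOW(A) ⊇ FIRST(S) = {a,d}; new: +{a,d}
  FOLLOW(S)={$}  FOLLOW(A)={a,c,d}
iter 2: done
  FOLLOW(S)={$}  FOLLOW(A)={a,c,d}

FOLLOW(A) = ["a", "c", "d"]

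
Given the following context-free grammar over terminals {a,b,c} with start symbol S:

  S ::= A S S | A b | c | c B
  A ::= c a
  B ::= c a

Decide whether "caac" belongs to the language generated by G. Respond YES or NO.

CNF form of G:
  S -> A T2 | A X3 | T0 B | c
  A -> T0 T1
  B -> T0 T1
  T0 -> c
  T1 -> a
  T2 -> b
  X3 -> S S

Fill CYK table bottom-up:
  T[0,0] 'c' = {S,T0}  orig:{S}
  T[1,1] 'a' = {T1}  orig:{}
  T[2,2] 'a' = {T1}  orig:{}
  T[3,3] 'c' = {S,T0}  orig:{S}
  T[0,1] 'ca' = {A,B}
  T[1,2] 'aa' = ∅
  T[2,3] 'ac' = ∅
  T[0,2] 'caa' = ∅
  T[1,3] 'aac' = ∅
  T[0,3] 'caac' = ∅

S ∉ T[0,3] ⇒ NO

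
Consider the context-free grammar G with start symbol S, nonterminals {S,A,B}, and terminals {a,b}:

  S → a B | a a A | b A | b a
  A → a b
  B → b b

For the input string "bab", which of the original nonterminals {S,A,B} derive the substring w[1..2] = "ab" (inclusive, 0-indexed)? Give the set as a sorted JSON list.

CNF form of G:
  S -> T0 B | T0 X2 | T1 A | T1 T0
  A -> T0 T1
  B -> T1 T1
  T0 -> a
  T1 -> b
  X2 -> T0 A

CYK table (by increasing span), restricted to cells inside w[1..2]:
  cell(1,1) a: {T0}  orig:{}
  cell(2,2) b: {T1}  orig:{}
  cell(1,2) ab: {A}

Original NTs in T[1,2] deriving "ab": ["A"]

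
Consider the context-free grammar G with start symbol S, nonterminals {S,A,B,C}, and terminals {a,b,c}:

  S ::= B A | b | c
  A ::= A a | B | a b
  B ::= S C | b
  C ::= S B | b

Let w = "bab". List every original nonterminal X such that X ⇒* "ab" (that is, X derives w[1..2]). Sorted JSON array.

Convert to CNF:
  S -> B A | b | c
  A -> A T0 | S C | T0 T1 | b
  B -> S C | b
  C -> S B | b
  T0 -> a
  T1 -> b

CYK fill (cells [i..j] with 1 ≤ i ≤ j ≤ 2 only):
  T[1,1] 'a' = {T0}  orig:{}
  T[2,2] 'b' = {A,B,C,S,T1}  orig:{A,B,C,S}
  T[1,2] 'ab' = {A}

Original NTs in T[1,2] deriving "ab": ["A"]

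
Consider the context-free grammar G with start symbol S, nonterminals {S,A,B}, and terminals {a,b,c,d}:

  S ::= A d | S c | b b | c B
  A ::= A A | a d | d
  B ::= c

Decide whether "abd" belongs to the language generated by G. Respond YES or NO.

Convert to CNF:
  S -> A T1 | S T2 | T2 B | T3 T3
  A -> A A | T0 T1 | d
  B -> c
  T0 -> a
  T1 -> d
  T2 -> c
  T3 -> b

CYK fill:
  cell(0,0) a: {T0}  orig:{}
  cell(1,1) b: {T3}  orig:{}
  cell(2,2) d: {A,T1}  orig:{A}
  cell(0,1) ab: ∅
  cell(1,2) bd: ∅
  cell(0,2) abd: ∅

S ∉ T[0,2] ⇒ NO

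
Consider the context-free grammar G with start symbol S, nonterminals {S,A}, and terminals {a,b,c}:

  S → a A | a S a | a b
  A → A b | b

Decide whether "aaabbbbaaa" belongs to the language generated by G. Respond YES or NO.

CNF form of G:
  S -> T1 A | T1 T0 | T1 X2
  A -> A T0 | b
  T0 -> b
  T1 -> a
  X2 -> S T1

CYK fill:
  cell(0,0) a: {T1}  orig:{}
  cell(1,1) a: {T1}  orig:{}
  cell(2,2) a: {T1}  orig:{}
  cell(3,3) b: {A,T0}  orig:{A}
  cell(4,4) b: {A,T0}  orig:{A}
  cell(5,5) b: {A,T0}  orig:{A}
  cell(6,6) b: {A,T0}  orig:{A}
  cell(7,7) a: {T1}  orig:{}
  cell(8,8) a: {T1}  orig:{}
  cell(9,9) a: {T1}  orig:{}
  cell(0,1) aa: ∅
  cell(1,2) aa: ∅
  cell(2,3) ab: {S}
  cell(3,4) bb: {A}
  cell(4,5) bb: {A}
  cell(5,6) bb: {A}
  cell(6,7) ba: ∅
  cell(7,8) aa: ∅
  cell(8,9) aa: ∅
  cell(0,2) aaa: ∅
  cell(1,3) aab: ∅
  cell(2,4) abb: {S}
  cell(3,5) bbb: {A}
  cell(4,6) bbb: {A}
  cell(5,7) bba: ∅
  cell(6,8) baa: ∅
  cell(7,9) aaa: ∅
  cell(0,3) aaab: ∅
  cell(1,4) aabb: ∅
  cell(2,5) abbb: {S}
  cell(3,6) bbbb: {A}
  cell(4,7) bbba: ∅
  cell(5,8) bbaa: ∅
  cell(6,9) baaa: ∅
  cell(0,4) aaabb: ∅
  cell(1,5) aabbb: ∅
  cell(2,6) abbbb: {S}
  cell(3,7) bbbba: ∅
  cell(4,8) bbbaa: ∅
  cell(5,9) bbaaa: ∅
  cell(0,5) aaabbb: ∅
  cell(1,6) aabbbb: ∅
  cell(2,7) abbbba: {X2}  orig:{}
  cell(3,8) bbbbaa: ∅
  cell(4,9) bbbaaa: ∅
  cell(0,6) aaabbbb: ∅
  cell(1,7) aabbbba: {S}
  cell(2,8) abbbbaa: ∅
  cell(3,9) bbbbaaa: ∅
  cell(0,7) aaabbbba: ∅
  cell(1,8) aabbbbaa: {X2}  orig:{}
  cell(2,9) abbbbaaa: ∅
  cell(0,8) aaabbbbaa: {S}
  cell(1,9) aabbbbaaa: ∅
  cell(0,9) aaabbbbaaa: {X2}  orig:{}

S ∉ T[0,9] ⇒ NO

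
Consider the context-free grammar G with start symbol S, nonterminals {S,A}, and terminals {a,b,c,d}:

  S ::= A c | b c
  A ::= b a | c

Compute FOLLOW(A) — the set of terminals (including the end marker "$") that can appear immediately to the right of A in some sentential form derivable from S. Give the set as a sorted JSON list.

FIRST sets, iterate to fixpoint:
pass 1:
  A via A→b a: +{b}
  A via A→c: +{c}
  S via S→A c: +{b,c}
  FIRST(S)={b,c}  FIRST(A)={b,c}
pass 2: done
  FIRST(S)={b,c}  FIRST(A)={b,c}

Compute FOLLOW by fixpoint:
FOLLOW(S) := {$}
round 1:
  S→A c: FOLLOW(A) ⊇ FIRST(c) = {c}; new: +{c}
  S: {$}  A: {c}
round 2: — fixpoint
  S: {$}  A: {c}

FOLLOW(A) = ["c"]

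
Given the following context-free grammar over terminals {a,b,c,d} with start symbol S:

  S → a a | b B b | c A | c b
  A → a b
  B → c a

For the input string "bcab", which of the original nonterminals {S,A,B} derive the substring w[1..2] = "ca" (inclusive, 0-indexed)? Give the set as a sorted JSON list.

Convert to CNF:
  S -> T0 T0 | T1 X3 | T2 A | T2 T1
  A -> T0 T1
  B -> T2 T0
  T0 -> a
  T1 -> b
  T2 -> c
  X3 -> B T1

CYK table (by increasing span) — only the sub-triangle for w[1..2]:
  T[1,1] 'c' = {T2}  orig:{}
  T[2,2] 'a' = {T0}  orig:{}
  T[1,2] 'ca' = {B}

Original NTs in T[1,2] deriving "ca": ["B"]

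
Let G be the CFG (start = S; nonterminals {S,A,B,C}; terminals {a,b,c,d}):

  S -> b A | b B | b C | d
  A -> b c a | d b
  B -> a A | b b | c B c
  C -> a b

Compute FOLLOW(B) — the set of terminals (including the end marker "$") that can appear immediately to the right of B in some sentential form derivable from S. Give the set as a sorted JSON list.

FIRST iteration:
round 1:
  A via A→b c a: +{b}
  A via A→d b: +{d}
  B via B→a A: +{a}
  B via B→b b: +{b}
  B via B→c B c: +{c}
  C via C→a b: +{a}
  S via S→b A: +{b}
  S via S→d: +{d}
  FIRST(S)={b,d}  FIRST(A)={b,d}  FIRST(B)={a,b,c}  FIRST(C)={a}
round 2: — fixpoint
  FIRST(S)={b,d}  FIRST(A)={b,d}  FIRST(B)={a,b,c}  FIRST(C)={a}

FOLLOW sets:
seed FOLLOW(S) with $
round 1:
  B→c B c: FOLLOW(B) ⊇ FIRST(c) = {c}; new: +{c}
  S→b A: FOLLOW(A) ⊇ FOLLOW(S) ⊇ {$}; new: +{$}
  S→b B: FOLLOW(B) ⊇ FOLLOW(S) ⊇ {$}; new: +{$}
  S→b C: FOLLOW(C) ⊇ FOLLOW(S) ⊇ {$}; new: +{$}
  FOLLOW[S]={$}  FOLLOW[A]={$}  FOLLOW[B]={$,c}  FOLLOW[C]={$}
round 2:
  B→a A: FOLLOW(A) ⊇ FOLLOW(B) ⊇ {$,c}; new: +{c}
  FOLLOW[S]={$}  FOLLOW[A]={$,c}  FOLLOW[B]={$,c}  FOLLOW[C]={$}
round 3: (stable)
  FOLLOW[S]={$}  FOLLOW[A]={$,c}  FOLLOW[B]={$,c}  FOLLOW[C]={$}

FOLLOW(B) = ["$", "c"]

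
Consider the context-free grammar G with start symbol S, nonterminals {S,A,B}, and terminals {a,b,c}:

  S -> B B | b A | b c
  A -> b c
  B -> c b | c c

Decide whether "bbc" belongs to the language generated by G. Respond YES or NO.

CNF form of G:
  S -> B B | T0 A | T0 T1
  A -> T0 T1
  B -> T1 T0 | T1 T1
  T0 -> b
  T1 -> c

CYK table (by increasing span):
  [0..0]={T0}  "b"  orig:{}
  [1..1]={T0}  "b"  orig:{}
  [2..2]={T1}  "c"  orig:{}
  [0..1]=∅  "bb"
  [1..2]={A,S}  "bc"
  [0..2]={S}  "bbc"

S ∈ T[0,2] ⇒ YES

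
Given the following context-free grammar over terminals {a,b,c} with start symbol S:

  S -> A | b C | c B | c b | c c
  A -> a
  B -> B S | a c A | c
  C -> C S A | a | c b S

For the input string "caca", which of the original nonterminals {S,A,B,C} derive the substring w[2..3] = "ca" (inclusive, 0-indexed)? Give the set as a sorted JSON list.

Convert to CNF:
  S -> T1 B | T1 T1 | T1 T2 | T2 C | a
  A -> a
  B -> B S | T0 X3 | c
  C -> C X4 | T1 X5 | a
  T0 -> a
  T1 -> c
  T2 -> b
  X3 -> T1 A
  X4 -> S A
  X5 -> T2 S

Fill CYK table bottom-up, restricted to cells inside w[2..3]:
  cell(2,2) c: {B,T1}  orig:{B}
  cell(3,3) a: {A,C,S,T0}  orig:{A,C,S}
  cell(2,3) ca: {B,X3}  orig:{B}

Original NTs in T[2,3] deriving "ca": ["B"]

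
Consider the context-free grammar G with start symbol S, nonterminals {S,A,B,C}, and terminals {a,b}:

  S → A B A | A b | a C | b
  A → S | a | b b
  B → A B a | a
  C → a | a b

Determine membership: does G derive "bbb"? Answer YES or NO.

CNF form of G:
  S -> A T0 | A X4 | T1 C | b
  A -> A T0 | A X2 | T0 T0 | T1 C | a | b
  B -> A X3 | a
  C -> T1 T0 | a
  T0 -> b
  T1 -> a
  X2 -> B A
  X3 -> B T1
  X4 -> B A

CYK table (by increasing span):
  [0..0]={A,S,T0}  "b"  orig:{A,S}
  [1..1]={A,S,T0}  "b"  orig:{A,S}
  [2..2]={A,S,T0}  "b"  orig:{A,S}
  [0..1]={A,S}  "bb"
  [1..2]={A,S}  "bb"
  [0..2]={A,S}  "bbb"

S ∈ T[0,2] ⇒ YES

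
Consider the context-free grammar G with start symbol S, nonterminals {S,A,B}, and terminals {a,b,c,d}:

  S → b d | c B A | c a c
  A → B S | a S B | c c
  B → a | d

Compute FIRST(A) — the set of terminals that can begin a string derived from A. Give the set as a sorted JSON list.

FIRST sets, iterate to fixpoint:
[1]
  A via A→a S B: +{a}
  A via A→c c: +{c}
  B via B→a: +{a}
  B via B→d: +{d}
  S via S→b d: +{b}
  S via S→c B A: +{c}
  FIRST[S]={b,c}  FIRST[A]={a,c}  FIRST[B]={a,d}
[2]
  A via A→B S: +{d}
  FIRST[S]={b,c}  FIRST[A]={a,c,d}  FIRST[B]={a,d}
[3] (no change)
  FIRST[S]={b,c}  FIRST[A]={a,c,d}  FIRST[B]={a,d}

FIRST(A) = ["a", "c", "d"]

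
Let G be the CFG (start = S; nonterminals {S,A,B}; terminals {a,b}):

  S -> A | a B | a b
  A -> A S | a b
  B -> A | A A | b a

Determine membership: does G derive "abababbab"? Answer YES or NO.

Convert to CNF:
  S -> A S | T0 B | T0 T1
  A -> A S | T0 T1
  B -> A A | A S | T0 T1 | T1 T0
  T0 -> a
  T1 -> b

Fill CYK table bottom-up:
  cell(0,0) a: {T0}  orig:{}
  cell(1,1) b: {T1}  orig:{}
  cell(2,2) a: {T0}  orig:{}
  cell(3,3) b: {T1}  orig:{}
  cell(4,4) a: {T0}  orig:{}
  cell(5,5) b: {T1}  orig:{}
  cell(6,6) b: {T1}  orig:{}
  cell(7,7) a: {T0}  orig:{}
  cell(8,8) b: {T1}  orig:{}
  cell(0,1) ab: {A,B,S}
  cell(1,2) ba: {B}
  cell(2,3) ab: {A,B,S}
  cell(3,4) ba: {B}
  cell(4,5) ab: {A,B,S}
  cell(5,6) bb: ∅
  cell(6,7) ba: {B}
  cell(7,8) ab: {A,B,S}
  cell(0,2) aba: {S}
  cell(1,3) bab: ∅
  cell(2,4) aba: {S}
  cell(3,5) bab: ∅
  cell(4,6) abb: ∅
  cell(5,7) bba: ∅
  cell(6,8) bab: ∅
  cell(0,3) abab: {A,B,S}
  cell(1,4) baba: ∅
  cell(2,5) abab: {A,B,S}
  cell(3,6) babb: ∅
  cell(4,7) abba: ∅
  cell(5,8) bbab: ∅
  cell(0,4) ababa: {A,B,S}
  cell(1,5) babab: ∅
  cell(2,6) ababb: ∅
  cell(3,7) babba: ∅
  cell(4,8) abbab: ∅
  cell(0,5) ababab: {A,B,S}
  cell(1,6) bababb: ∅
  cell(2,7) ababba: ∅
  cell(3,8) babbab: ∅
  cell(0,6) abababb: ∅
  cell(1,7) bababba: ∅
  cell(2,8) ababbab: ∅
  cell(0,7) abababba: ∅
  cell(1,8) bababbab: ∅
  cell(0,8) abababbab: ∅

S ∉ T[0,8] ⇒ NO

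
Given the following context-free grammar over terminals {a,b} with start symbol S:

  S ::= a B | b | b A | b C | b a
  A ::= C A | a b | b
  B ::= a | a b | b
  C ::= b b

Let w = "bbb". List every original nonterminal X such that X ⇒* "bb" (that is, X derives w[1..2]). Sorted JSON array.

Convert to CNF:
  S -> T0 B | T1 A | T1 C | T1 T0 | b
  A -> C A | T0 T1 | b
  B -> T0 T1 | a | b
  C -> T1 T1
  T0 -> a
  T1 -> b

Fill CYK table bottom-up — only the sub-triangle for w[1..2]:
  [1..1]={A,B,S,T1}  "b"  orig:{A,B,S}
  [2..2]={A,B,S,T1}  "b"  orig:{A,B,S}
  [1..2]={C,S}  "bb"

Original NTs in T[1,2] deriving "bb": ["C", "S"]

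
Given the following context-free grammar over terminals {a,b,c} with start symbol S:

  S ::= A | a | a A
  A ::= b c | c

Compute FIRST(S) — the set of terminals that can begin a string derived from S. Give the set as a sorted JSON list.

FIRST sets, iterate to fixpoint:
round 1:
  A via A→b c: +{b}
  A via A→c: +{c}
  S via S→A: +{b,c}
  S via S→a: +{a}
  FIRST[S]={a,b,c}  FIRST[A]={b,c}
round 2: — fixpoint
  FIRST[S]={a,b,c}  FIRST[A]={b,c}

FIRST(S) = ["a", "b", "c"]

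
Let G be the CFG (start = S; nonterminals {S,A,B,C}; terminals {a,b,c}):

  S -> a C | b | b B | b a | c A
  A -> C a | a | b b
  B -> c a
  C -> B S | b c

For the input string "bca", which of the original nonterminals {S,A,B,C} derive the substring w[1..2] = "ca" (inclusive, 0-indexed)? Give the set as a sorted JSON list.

Convert to CNF:
  S -> T0 C | T1 B | T1 T0 | T2 A | b
  A -> C T0 | T1 T1 | a
  B -> T2 T0
  C -> B S | T1 T2
  T0 -> a
  T1 -> b
  T2 -> c

CYK table (by increasing span) — only the sub-triangle for w[1..2]:
  cell(1,1) c: {T2}  orig:{}
  cell(2,2) a: {A,T0}  orig:{A}
  cell(1,2) ca: {B,S}

Original NTs in T[1,2] deriving "ca": ["B", "S"]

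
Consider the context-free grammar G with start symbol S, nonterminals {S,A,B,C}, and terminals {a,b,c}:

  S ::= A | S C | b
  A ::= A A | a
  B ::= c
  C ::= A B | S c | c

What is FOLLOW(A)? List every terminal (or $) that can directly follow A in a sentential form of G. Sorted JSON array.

FIRST sets, iterate to fixpoint:
iter 1:
  A via A→a: +{a}
  B via B→c: +{c}
  C via C→A B: +{a}
  C via C→c: +{c}
  S via S→A: +{a}
  S via S→b: +{b}
  FIRST[S]={a,b}  FIRST[A]={a}  FIRST[B]={c}  FIRST[C]={a,c}
iter 2:
  C via C→S c: +{b}
  FIRST[S]={a,b}  FIRST[A]={a}  FIRST[B]={c}  FIRST[C]={a,b,c}
iter 3: (no change)
  FIRST[S]={a,b}  FIRST[A]={a}  FIRST[B]={c}  FIRST[C]={a,b,c}

FOLLOW iteration:
seed FOLLOW(S) with $
iter 1:
  A→A A: FOLLOW(A) ⊇ FIRST(A) = {a}; new: +{a}
  C→A B: FOLLOW(A) ⊇ FIRST(B) = {c}; new: +{c}
  C→S c: FOLLOW(S) ⊇ FIRST(c) = {c}; new: +{c}
  S→A: FOLLOW(A) ⊇ FOLLOW(S) ⊇ {$,c}; new: +{$}
  S→S C: FOLLOW(S) ⊇ FIRST(C) = {a,b,c}; new: +{a,b}
  S→S C: FOLLOW(C) ⊇ FOLLOW(S) ⊇ {$,a,b,c}; new: +{$,a,b,c}
  FOLLOW[S]={$,a,b,c}  FOLLOW[A]={$,a,c}  FOLLOW[B]={}  FOLLOW[C]={$,a,b,c}
iter 2:
  C→A B: FOLLOW(B) ⊇ FOLLOW(C) ⊇ {$,a,b,c}; new: +{$,a,b,c}
  S→A: FOLLOW(A) ⊇ FOLLOW(S) ⊇ {$,a,b,c}; new: +{b}
  FOLLOW[S]={$,a,b,c}  FOLLOW[A]={$,a,b,c}  FOLLOW[B]={$,a,b,c}  FOLLOW[C]={$,a,b,c}
iter 3: done
  FOLLOW[S]={$,a,b,c}  FOLLOW[A]={$,a,b,c}  FOLLOW[B]={$,a,b,c}  FOLLOW[C]={$,a,b,c}

FOLLOW(A) = ["$", "a", "b", "c"]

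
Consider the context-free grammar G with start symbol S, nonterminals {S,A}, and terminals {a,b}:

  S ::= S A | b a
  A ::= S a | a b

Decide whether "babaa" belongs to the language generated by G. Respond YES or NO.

CNF form of G:
  S -> S A | T1 T0
  A -> S T0 | T0 T1
  T0 -> a
  T1 -> b

CYK table (by increasing span):
  [0..0]={T1}  "b"  orig:{}
  [1..1]={T0}  "a"  orig:{}
  [2..2]={T1}  "b"  orig:{}
  [3..3]={T0}  "a"  orig:{}
  [4..4]={T0}  "a"  orig:{}
  [0..1]={S}  "ba"
  [1..2]={A}  "ab"
  [2..3]={S}  "ba"
  [3..4]=∅  "aa"
  [0..2]=∅  "bab"
  [1..3]=∅  "aba"
  [2..4]={A}  "baa"
  [0..3]=∅  "baba"
  [1..4]=∅  "abaa"
  [0..4]={S}  "babaa"

S ∈ T[0,4] ⇒ YES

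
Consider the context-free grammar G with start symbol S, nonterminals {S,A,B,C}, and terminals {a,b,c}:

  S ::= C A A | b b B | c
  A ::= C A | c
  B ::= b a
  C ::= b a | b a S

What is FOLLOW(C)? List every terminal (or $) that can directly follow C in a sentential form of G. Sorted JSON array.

FIRST iteration:
pass 1:
  A via A→c: +{c}
  B via B→b a: +{b}
  C via C→b a: +{b}
  S via S→C A A: +{b}
  S via S→c: +{c}
  FIRST[S]={b,c}  FIRST[A]={c}  FIRST[B]={b}  FIRST[C]={b}
pass 2:
  A via A→C A: +{b}
  FIRST[S]={b,c}  FIRST[A]={b,c}  FIRST[B]={b}  FIRST[C]={b}
pass 3: — fixpoint
  FIRST[S]={b,c}  FIRST[A]={b,c}  FIRST[B]={b}  FIRST[C]={b}

FOLLOW iteration:
initialize: $ ∈ FOLLOW(S)
iter 1:
  A→C A: FOLLOW(C) ⊇ FIRST(A) = {b,c}; new: +{b,c}
  C→b a S: FOLLOW(S) ⊇ FOLLOW(C) ⊇ {b,c}; new: +{b,c}
  S→C A A: FOLLOW(A) ⊇ FIRST(A) = {b,c}; new: +{b,c}
  S→C A A: FOLLOW(A) ⊇ FOLLOW(S) ⊇ {$,b,c}; new: +{$}
  S→b b B: FOLLOW(B) ⊇ FOLLOW(S) ⊇ {$,b,c}; new: +{$,b,c}
  FOLLOW[S]={$,b,c}  FOLLOW[A]={$,b,c}  FOLLOW[B]={$,b,c}  FOLLOW[C]={b,c}
iter 2: (stable)
  FOLLOW[S]={$,b,c}  FOLLOW[A]={$,b,c}  FOLLOW[B]={$,b,c}  FOLLOW[C]={b,c}

FOLLOW(C) = ["b", "c"]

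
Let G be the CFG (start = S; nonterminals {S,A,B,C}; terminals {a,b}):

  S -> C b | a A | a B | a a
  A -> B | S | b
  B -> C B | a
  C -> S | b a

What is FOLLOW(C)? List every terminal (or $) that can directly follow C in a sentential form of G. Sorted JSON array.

Compute FIRST by fixpoint:
iter 1:
  A via A→b: +{b}
  B via B→a: +{a}
  C via C→b a: +{b}
  S via S→C b: +{b}
  S via S→a A: +{a}
  FIRST[S]={a,b}  FIRST[A]={b}  FIRST[B]={a}  FIRST[C]={b}
iter 2:
  A via A→B: +{a}
  B via B→C B: +{b}
  C via C→S: +{a}
  FIRST[S]={a,b}  FIRST[A]={a,b}  FIRST[B]={a,b}  FIRST[C]={a,b}
iter 3: (no change)
  FIRST[S]={a,b}  FIRST[A]={a,b}  FIRST[B]={a,b}  FIRST[C]={a,b}

FOLLOW sets:
seed FOLLOW(S) with $
round 1:
  B→C B: FOLLOW(C) ⊇ FIRST(B) = {a,b}; new: +{a,b}
  C→S: FOLLOW(S) ⊇ FOLLOW(C) ⊇ {a,b}; new: +{a,b}
  S→a A: FOLLOW(A) ⊇ FOLLOW(S) ⊇ {$,a,b}; new: +{$,a,b}
  S→a B: FOLLOW(B) ⊇ FOLLOW(S) ⊇ {$,a,b}; new: +{$,a,b}
  FOLLOW[S]={$,a,b}  FOLLOW[A]={$,a,b}  FOLLOW[B]={$,a,b}  FOLLOW[C]={a,b}
round 2: (no change)
  FOLLOW[S]={$,a,b}  FOLLOW[A]={$,a,b}  FOLLOW[B]={$,a,b}  FOLLOW[C]={a,b}

FOLLOW(C) = ["a", "b"]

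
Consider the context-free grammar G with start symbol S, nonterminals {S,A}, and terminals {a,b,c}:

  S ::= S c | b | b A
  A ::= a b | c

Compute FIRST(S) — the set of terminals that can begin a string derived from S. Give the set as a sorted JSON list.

FIRST sets, iterate to fixpoint:
[1]
  A via A→a b: +{a}
  A via A→c: +{c}
  S via S→b: +{b}
  S: {b}  A: {a,c}
[2] (stable)
  S: {b}  A: {a,c}

FIRST(S) = ["b"]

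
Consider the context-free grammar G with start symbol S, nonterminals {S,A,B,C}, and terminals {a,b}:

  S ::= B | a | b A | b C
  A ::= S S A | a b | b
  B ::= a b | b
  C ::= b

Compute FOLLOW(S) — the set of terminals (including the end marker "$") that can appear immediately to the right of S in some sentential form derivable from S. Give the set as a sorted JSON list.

Compute FIRST by fixpoint:
round 1:
  A via A→a b: +{a}
  A via A→b: +{b}
  B via B→a b: +{a}
  B via B→b: +{b}
  C via C→b: +{b}
  S via S→B: +{a,b}
  S: {a,b}  A: {a,b}  B: {a,b}  C: {b}
round 2: (no change)
  S: {a,b}  A: {a,b}  B: {a,b}  C: {b}

Compute FOLLOW by fixpoint:
initialize: $ ∈ FOLLOW(S)
[1]
  A→S S A: FOLLOW(S) ⊇ FIRST(S) = {a,b}; new: +{a,b}
  S→B: FOLLOW(B) ⊇ FOLLOW(S) ⊇ {$,a,b}; new: +{$,a,b}
  S→b A: FOLLOW(A) ⊇ FOLLOW(S) ⊇ {$,a,b}; new: +{$,a,b}
  S→b C: FOLLOW(C) ⊇ FOLLOW(S) ⊇ {$,a,b}; new: +{$,a,b}
  FOLLOW(S)={$,a,b}  FOLLOW(A)={$,a,b}  FOLLOW(B)={$,a,b}  FOLLOW(C)={$,a,b}
[2] — fixpoint
  FOLLOW(S)={$,a,b}  FOLLOW(A)={$,a,b}  FOLLOW(B)={$,a,b}  FOLLOW(C)={$,a,b}

FOLLOW(S) = ["$", "a", "b"]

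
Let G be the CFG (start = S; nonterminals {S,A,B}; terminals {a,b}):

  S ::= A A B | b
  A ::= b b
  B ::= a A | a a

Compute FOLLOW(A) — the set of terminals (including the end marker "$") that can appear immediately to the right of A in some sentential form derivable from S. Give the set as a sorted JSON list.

Compute FIRST by fixpoint:
round 1:
  A via A→b b: +{b}
  B via B→a A: +{a}
  S via S→A A B: +{b}
  S: {b}  A: {b}  B: {a}
round 2: done
  S: {b}  A: {b}  B: {a}

FOLLOW iteration:
FOLLOW(S) := {$}
[1]
  S→A A B: FOLLOW(A) ⊇ FIRST(A) = {b}; new: +{b}
  S→A A B: FOLLOW(A) ⊇ FIRST(B) = {a}; new: +{a}
  S→A A B: FOLLOW(B) ⊇ FOLLOW(S) ⊇ {$}; new: +{$}
  FOLLOW(S)={$}  FOLLOW(A)={a,b}  FOLLOW(B)={$}
[2]
  B→a A: FOLLOW(A) ⊇ FOLLOW(B) ⊇ {$}; new: +{$}
  FOLLOW(S)={$}  FOLLOW(A)={$,a,b}  FOLLOW(B)={$}
[3] done
  FOLLOW(S)={$}  FOLLOW(A)={$,a,b}  FOLLOW(B)={$}

FOLLOW(A) = ["$", "a", "b"]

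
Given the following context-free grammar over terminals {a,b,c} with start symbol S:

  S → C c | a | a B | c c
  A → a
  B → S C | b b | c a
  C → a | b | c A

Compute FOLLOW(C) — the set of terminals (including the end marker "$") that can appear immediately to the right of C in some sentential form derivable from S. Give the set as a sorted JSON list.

FIRST iteration:
[1]
  A via A→a: +{a}
  B via B→b b: +{b}
  B via B→c a: +{c}
  C via C→a: +{a}
  C via C→b: +{b}
  C via C→c A: +{c}
  S via S→C c: +{a,b,c}
  FIRST(S)={a,b,c}  FIRST(A)={a}  FIRST(B)={b,c}  FIRST(C)={a,b,c}
[2]
  B via B→S C: +{a}
  FIRST(S)={a,b,c}  FIRST(A)={a}  FIRST(B)={a,b,c}  FIRST(C)={a,b,c}
[3] — fixpoint
  FIRST(S)={a,b,c}  FIRST(A)={a}  FIRST(B)={a,b,c}  FIRST(C)={a,b,c}

FOLLOW iteration:
initialize: $ ∈ FOLLOW(S)
pass 1:
  B→S C: FOLLOW(S) ⊇ FIRST(C) = {a,b,c}; new: +{a,b,c}
  S→C c: FOLLOW(C) ⊇ FIRST(c) = {c}; new: +{c}
  S→a B: FOLLOW(B) ⊇ FOLLOW(S) ⊇ {$,a,b,c}; new: +{$,a,b,c}
  FOLLOW[S]={$,a,b,c}  FOLLOW[A]={}  FOLLOW[B]={$,a,b,c}  FOLLOW[C]={c}
pass 2:
  B→S C: FOLLOW(C) ⊇ FOLLOW(B) ⊇ {$,a,b,c}; new: +{$,a,b}
  C→c A: FOLLOW(A) ⊇ FOLLOW(C) ⊇ {$,a,b,c}; new: +{$,a,b,c}
  FOLLOW[S]={$,a,b,c}  FOLLOW[A]={$,a,b,c}  FOLLOW[B]={$,a,b,c}  FOLLOW[C]={$,a,b,c}
pass 3: (stable)
  FOLLOW[S]={$,a,b,c}  FOLLOW[A]={$,a,b,c}  FOLLOW[B]={$,a,b,c}  FOLLOW[C]={$,a,b,c}

FOLLOW(C) = ["$", "a", "b", "c"]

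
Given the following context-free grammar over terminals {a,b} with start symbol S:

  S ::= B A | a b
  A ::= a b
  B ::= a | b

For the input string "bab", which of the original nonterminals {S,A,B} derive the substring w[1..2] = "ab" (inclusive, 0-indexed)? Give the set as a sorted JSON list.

Convert to CNF:
  S -> B A | T0 T1
  A -> T0 T1
  B -> a | b
  T0 -> a
  T1 -> b

CYK table (by increasing span), restricted to cells inside w[1..2]:
  [1..1]={B,T0}  "a"  orig:{B}
  [2..2]={B,T1}  "b"  orig:{B}
  [1..2]={A,S}  "ab"

Original NTs in T[1,2] deriving "ab": ["A", "S"]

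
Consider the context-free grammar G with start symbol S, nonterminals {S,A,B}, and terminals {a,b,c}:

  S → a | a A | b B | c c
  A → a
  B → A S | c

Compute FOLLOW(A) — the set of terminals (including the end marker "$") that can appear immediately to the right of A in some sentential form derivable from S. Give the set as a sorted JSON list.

Compute FIRST by fixpoint:
iter 1:
  A via A→a: +{a}
  B via B→A S: +{a}
  B via B→c: +{c}
  S via S→a: +{a}
  S via S→b B: +{b}
  S via S→c c: +{c}
  S: {a,b,c}  A: {a}  B: {a,c}
iter 2: (no change)
  S: {a,b,c}  A: {a}  B: {a,c}

Compute FOLLOW by fixpoint:
FOLLOW(S) := {$}
iter 1:
  B→A S: FOLLOW(A) ⊇ FIRST(S) = {a,b,c}; new: +{a,b,c}
  S→a A: FOLLOW(A) ⊇ FOLLOW(S) ⊇ {$}; new: +{$}
  S→b B: FOLLOW(B) ⊇ FOLLOW(S) ⊇ {$}; new: +{$}
  FOLLOW[S]={$}  FOLLOW[A]={$,a,b,c}  FOLLOW[B]={$}
iter 2: — fixpoint
  FOLLOW[S]={$}  FOLLOW[A]={$,a,b,c}  FOLLOW[B]={$}

FOLLOW(A) = ["$", "a", "b", "c"]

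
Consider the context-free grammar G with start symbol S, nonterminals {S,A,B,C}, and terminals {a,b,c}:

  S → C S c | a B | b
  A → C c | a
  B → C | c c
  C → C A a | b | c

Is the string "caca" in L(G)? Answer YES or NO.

Convert to CNF:
  S -> C X4 | T1 B | b
  A -> C T0 | a
  B -> C X2 | T0 T0 | b | c
  C -> C X3 | b | c
  T0 -> c
  T1 -> a
  X2 -> A T1
  X3 -> A T1
  X4 -> S T0

Fill CYK table bottom-up:
  cell(0,0) c: {B,C,T0}  orig:{B,C}
  cell(1,1) a: {A,T1}  orig:{A}
  cell(2,2) c: {B,C,T0}  orig:{B,C}
  cell(3,3) a: {A,T1}  orig:{A}
  cell(0,1) ca: ∅
  cell(1,2) ac: {S}
  cell(2,3) ca: ∅
  cell(0,2) cac: ∅
  cell(1,3) aca: ∅
  cell(0,3) caca: ∅

S ∉ T[0,3] ⇒ NO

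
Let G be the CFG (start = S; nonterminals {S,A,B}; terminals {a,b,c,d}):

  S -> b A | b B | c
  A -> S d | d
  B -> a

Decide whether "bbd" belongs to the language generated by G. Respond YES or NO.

CNF form of G:
  S -> T1 A | T1 B | c
  A -> S T0 | d
  B -> a
  T0 -> d
  T1 -> b

CYK table (by increasing span):
  T[0,0] 'b' = {T1}  orig:{}
  T[1,1] 'b' = {T1}  orig:{}
  T[2,2] 'd' = {A,T0}  orig:{A}
  T[0,1] 'bb' = ∅
  T[1,2] 'bd' = {S}
  T[0,2] 'bbd' = ∅

S ∉ T[0,2] ⇒ NO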